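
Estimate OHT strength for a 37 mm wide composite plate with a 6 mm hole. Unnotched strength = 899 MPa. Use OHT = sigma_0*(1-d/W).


OHT = sigma_0*(1-d/W) = 899*(1-6/37) = 753.2 MPa

753.2 MPa


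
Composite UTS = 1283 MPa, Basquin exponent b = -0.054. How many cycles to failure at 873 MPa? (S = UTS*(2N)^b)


N = 0.5 * (S/UTS)^(1/b) = 0.5 * (873/1283)^(1/-0.054) = 624.4478 cycles

624.4478 cycles


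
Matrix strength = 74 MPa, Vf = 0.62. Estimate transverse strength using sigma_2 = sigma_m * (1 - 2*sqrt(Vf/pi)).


factor = 1 - 2*sqrt(0.62/pi) = 0.1115
sigma_2 = 74 * 0.1115 = 8.25 MPa

8.25 MPa


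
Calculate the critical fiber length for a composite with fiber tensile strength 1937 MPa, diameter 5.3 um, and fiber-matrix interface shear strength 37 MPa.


Lc = sigma_f * d / (2 * tau_i) = 1937 * 5.3 / (2 * 37) = 138.7 um

138.7 um


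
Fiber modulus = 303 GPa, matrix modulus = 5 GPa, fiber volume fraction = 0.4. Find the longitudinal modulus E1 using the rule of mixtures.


E1 = Ef*Vf + Em*(1-Vf) = 303*0.4 + 5*0.6 = 124.2 GPa

124.2 GPa


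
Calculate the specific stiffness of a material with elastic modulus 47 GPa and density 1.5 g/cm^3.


Specific stiffness = E/rho = 47/1.5 = 31.3 GPa/(g/cm^3)

31.3 GPa/(g/cm^3)


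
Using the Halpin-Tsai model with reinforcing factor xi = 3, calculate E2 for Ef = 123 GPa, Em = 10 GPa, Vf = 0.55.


eta = (Ef/Em - 1)/(Ef/Em + xi) = (12.3 - 1)/(12.3 + 3) = 0.7386
E2 = Em*(1+xi*eta*Vf)/(1-eta*Vf) = 37.36 GPa

37.36 GPa


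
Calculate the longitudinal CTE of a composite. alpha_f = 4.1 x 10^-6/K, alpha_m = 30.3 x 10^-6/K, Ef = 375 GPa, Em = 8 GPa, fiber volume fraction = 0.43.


E1 = Ef*Vf + Em*(1-Vf) = 165.81
alpha_1 = (alpha_f*Ef*Vf + alpha_m*Em*(1-Vf))/E1 = 4.82 x 10^-6/K

4.82 x 10^-6/K


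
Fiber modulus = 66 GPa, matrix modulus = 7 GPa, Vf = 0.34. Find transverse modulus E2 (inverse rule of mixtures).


1/E2 = Vf/Ef + (1-Vf)/Em = 0.34/66 + 0.66/7
E2 = 10.06 GPa

10.06 GPa


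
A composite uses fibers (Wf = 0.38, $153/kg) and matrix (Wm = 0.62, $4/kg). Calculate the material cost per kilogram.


Cost = cost_f*Wf + cost_m*Wm = 153*0.38 + 4*0.62 = $60.62/kg

$60.62/kg


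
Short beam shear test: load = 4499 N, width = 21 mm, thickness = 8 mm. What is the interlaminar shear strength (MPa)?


ILSS = 3F/(4bh) = 3*4499/(4*21*8) = 20.08 MPa

20.08 MPa


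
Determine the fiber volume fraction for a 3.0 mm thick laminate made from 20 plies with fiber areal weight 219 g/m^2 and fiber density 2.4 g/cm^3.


Vf = n * FAW / (rho_f * h * 1000) = 20 * 219 / (2.4 * 3.0 * 1000) = 0.6083

0.6083


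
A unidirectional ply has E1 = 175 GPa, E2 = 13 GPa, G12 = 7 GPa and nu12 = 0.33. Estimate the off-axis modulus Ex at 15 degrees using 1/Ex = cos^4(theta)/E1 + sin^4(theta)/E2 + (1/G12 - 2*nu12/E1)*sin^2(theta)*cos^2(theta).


cos^4(15) = 0.870513, sin^4(15) = 0.004487, sin^2(15)*cos^2(15) = 0.0625
1/G12 - 2*nu12/E1 = 1/7 - 2*0.33/175 = 0.139086 GPa^-1
1/Ex = 0.870513/175 + 0.004487/13 + 0.139086*0.0625 = 0.0140124 GPa^-1
Ex = 71.37 GPa

71.37 GPa


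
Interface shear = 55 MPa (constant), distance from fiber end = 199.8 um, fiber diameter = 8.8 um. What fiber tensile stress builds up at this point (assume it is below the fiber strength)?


Force balance: sigma_f * (pi*d^2/4) = tau * (pi*d) * x  ->  sigma_f = 4 * tau * x / d
sigma_f = 4 * 55 * 199.8 / 8.8 = 4995.0 MPa

4995.0 MPa


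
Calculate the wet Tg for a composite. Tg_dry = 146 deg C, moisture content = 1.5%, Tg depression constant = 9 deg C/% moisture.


Tg_wet = Tg_dry - k*moisture = 146 - 9*1.5 = 132.5 deg C

132.5 deg C


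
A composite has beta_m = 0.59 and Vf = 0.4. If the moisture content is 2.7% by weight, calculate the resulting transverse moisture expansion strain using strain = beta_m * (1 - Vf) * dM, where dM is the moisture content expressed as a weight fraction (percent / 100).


dM = 2.7/100 = 0.027
strain = beta_m * (1-Vf) * dM = 0.59 * 0.6 * 0.027 = 0.009558

0.009558


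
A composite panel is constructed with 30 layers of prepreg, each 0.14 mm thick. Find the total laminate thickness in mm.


h = n * t_ply = 30 * 0.14 = 4.2 mm

4.2 mm


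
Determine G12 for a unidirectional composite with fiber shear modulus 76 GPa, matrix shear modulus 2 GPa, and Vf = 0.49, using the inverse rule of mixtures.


1/G12 = Vf/Gf + (1-Vf)/Gm = 0.49/76 + 0.51/2
G12 = 3.82 GPa

3.82 GPa


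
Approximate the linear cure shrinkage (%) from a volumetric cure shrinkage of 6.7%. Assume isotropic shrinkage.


Linear shrinkage ≈ vol_shrink/3 = 6.7/3 = 2.233%

2.233%


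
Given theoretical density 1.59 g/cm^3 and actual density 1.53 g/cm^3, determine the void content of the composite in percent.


Void% = (rho_theo - rho_actual)/rho_theo * 100 = (1.59 - 1.53)/1.59 * 100 = 3.77%

3.77%


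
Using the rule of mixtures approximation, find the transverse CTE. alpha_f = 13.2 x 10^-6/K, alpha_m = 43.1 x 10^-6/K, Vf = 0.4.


alpha_2 = alpha_f*Vf + alpha_m*(1-Vf) = 13.2*0.4 + 43.1*0.6 = 31.1 x 10^-6/K

31.1 x 10^-6/K


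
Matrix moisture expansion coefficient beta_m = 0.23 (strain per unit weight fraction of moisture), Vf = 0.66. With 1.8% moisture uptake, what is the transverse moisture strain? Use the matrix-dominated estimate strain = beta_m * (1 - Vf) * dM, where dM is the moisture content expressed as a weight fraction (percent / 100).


dM = 1.8/100 = 0.018
strain = beta_m * (1-Vf) * dM = 0.23 * 0.34 * 0.018 = 0.0014076

0.0014076


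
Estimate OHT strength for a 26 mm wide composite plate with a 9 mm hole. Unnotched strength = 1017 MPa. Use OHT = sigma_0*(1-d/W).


OHT = sigma_0*(1-d/W) = 1017*(1-9/26) = 665.0 MPa

665.0 MPa


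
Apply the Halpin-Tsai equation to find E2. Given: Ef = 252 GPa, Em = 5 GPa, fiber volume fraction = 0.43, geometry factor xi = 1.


eta = (Ef/Em - 1)/(Ef/Em + xi) = (50.4 - 1)/(50.4 + 1) = 0.9611
E2 = Em*(1+xi*eta*Vf)/(1-eta*Vf) = 12.04 GPa

12.04 GPa


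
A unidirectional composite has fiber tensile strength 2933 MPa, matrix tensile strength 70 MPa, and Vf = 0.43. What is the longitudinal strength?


sigma_1 = sigma_f*Vf + sigma_m*(1-Vf) = 2933*0.43 + 70*0.57 = 1301.1 MPa

1301.1 MPa


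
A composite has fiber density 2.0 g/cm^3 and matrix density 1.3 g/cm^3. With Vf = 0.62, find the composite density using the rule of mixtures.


rho_c = rho_f*Vf + rho_m*(1-Vf) = 2.0*0.62 + 1.3*0.38 = 1.734 g/cm^3

1.734 g/cm^3


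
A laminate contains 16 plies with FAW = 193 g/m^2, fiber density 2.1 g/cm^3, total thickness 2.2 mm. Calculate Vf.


Vf = n * FAW / (rho_f * h * 1000) = 16 * 193 / (2.1 * 2.2 * 1000) = 0.6684

0.6684


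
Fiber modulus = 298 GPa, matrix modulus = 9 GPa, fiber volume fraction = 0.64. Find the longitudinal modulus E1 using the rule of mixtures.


E1 = Ef*Vf + Em*(1-Vf) = 298*0.64 + 9*0.36 = 193.96 GPa

193.96 GPa


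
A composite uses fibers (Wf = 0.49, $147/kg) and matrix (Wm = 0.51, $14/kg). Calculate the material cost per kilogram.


Cost = cost_f*Wf + cost_m*Wm = 147*0.49 + 14*0.51 = $79.17/kg

$79.17/kg


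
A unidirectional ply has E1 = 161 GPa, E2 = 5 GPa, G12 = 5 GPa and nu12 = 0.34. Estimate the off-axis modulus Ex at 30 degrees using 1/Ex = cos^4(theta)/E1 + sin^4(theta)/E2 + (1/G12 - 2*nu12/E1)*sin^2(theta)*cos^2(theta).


cos^4(30) = 0.5625, sin^4(30) = 0.0625, sin^2(30)*cos^2(30) = 0.1875
1/G12 - 2*nu12/E1 = 1/5 - 2*0.34/161 = 0.195776 GPa^-1
1/Ex = 0.5625/161 + 0.0625/5 + 0.195776*0.1875 = 0.0527019 GPa^-1
Ex = 18.97 GPa

18.97 GPa


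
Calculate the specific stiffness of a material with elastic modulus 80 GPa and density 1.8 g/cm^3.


Specific stiffness = E/rho = 80/1.8 = 44.4 GPa/(g/cm^3)

44.4 GPa/(g/cm^3)


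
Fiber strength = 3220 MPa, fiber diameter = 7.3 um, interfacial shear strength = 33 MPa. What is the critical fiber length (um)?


Lc = sigma_f * d / (2 * tau_i) = 3220 * 7.3 / (2 * 33) = 356.2 um

356.2 um


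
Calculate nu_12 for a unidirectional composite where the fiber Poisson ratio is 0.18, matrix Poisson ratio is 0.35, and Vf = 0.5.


nu_12 = nu_f*Vf + nu_m*(1-Vf) = 0.18*0.5 + 0.35*0.5 = 0.265

0.265


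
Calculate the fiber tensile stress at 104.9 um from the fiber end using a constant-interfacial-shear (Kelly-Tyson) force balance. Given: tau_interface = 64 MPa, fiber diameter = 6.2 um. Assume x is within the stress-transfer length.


Force balance: sigma_f * (pi*d^2/4) = tau * (pi*d) * x  ->  sigma_f = 4 * tau * x / d
sigma_f = 4 * 64 * 104.9 / 6.2 = 4331.4 MPa

4331.4 MPa


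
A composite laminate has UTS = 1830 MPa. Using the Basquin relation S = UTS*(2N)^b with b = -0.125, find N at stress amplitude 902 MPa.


N = 0.5 * (S/UTS)^(1/b) = 0.5 * (902/1830)^(1/-0.125) = 143.5246 cycles

143.5246 cycles


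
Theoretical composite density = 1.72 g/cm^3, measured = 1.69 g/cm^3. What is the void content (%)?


Void% = (rho_theo - rho_actual)/rho_theo * 100 = (1.72 - 1.69)/1.72 * 100 = 1.74%

1.74%


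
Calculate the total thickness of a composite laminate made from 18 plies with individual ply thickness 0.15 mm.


h = n * t_ply = 18 * 0.15 = 2.7 mm

2.7 mm


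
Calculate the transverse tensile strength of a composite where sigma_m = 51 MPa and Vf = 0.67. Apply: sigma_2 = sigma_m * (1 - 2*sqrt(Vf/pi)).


factor = 1 - 2*sqrt(0.67/pi) = 0.0764
sigma_2 = 51 * 0.0764 = 3.9 MPa

3.9 MPa


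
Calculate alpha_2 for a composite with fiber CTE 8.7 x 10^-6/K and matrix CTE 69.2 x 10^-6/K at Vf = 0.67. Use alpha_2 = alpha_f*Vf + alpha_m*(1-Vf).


alpha_2 = alpha_f*Vf + alpha_m*(1-Vf) = 8.7*0.67 + 69.2*0.33 = 28.7 x 10^-6/K

28.7 x 10^-6/K


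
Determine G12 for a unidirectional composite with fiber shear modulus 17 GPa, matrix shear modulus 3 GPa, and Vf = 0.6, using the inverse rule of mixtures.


1/G12 = Vf/Gf + (1-Vf)/Gm = 0.6/17 + 0.4/3
G12 = 5.93 GPa

5.93 GPa


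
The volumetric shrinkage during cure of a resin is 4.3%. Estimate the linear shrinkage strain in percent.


Linear shrinkage ≈ vol_shrink/3 = 4.3/3 = 1.433%

1.433%


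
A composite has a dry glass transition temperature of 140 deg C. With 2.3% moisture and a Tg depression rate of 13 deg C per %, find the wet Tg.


Tg_wet = Tg_dry - k*moisture = 140 - 13*2.3 = 110.1 deg C

110.1 deg C


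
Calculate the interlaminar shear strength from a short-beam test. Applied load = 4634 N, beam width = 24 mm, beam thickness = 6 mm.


ILSS = 3F/(4bh) = 3*4634/(4*24*6) = 24.14 MPa

24.14 MPa


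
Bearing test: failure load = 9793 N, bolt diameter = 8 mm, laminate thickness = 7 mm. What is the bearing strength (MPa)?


sigma_br = F/(d*h) = 9793/(8*7) = 174.9 MPa

174.9 MPa


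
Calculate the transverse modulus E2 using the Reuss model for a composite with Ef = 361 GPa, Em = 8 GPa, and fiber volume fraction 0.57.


1/E2 = Vf/Ef + (1-Vf)/Em = 0.57/361 + 0.43/8
E2 = 18.07 GPa

18.07 GPa


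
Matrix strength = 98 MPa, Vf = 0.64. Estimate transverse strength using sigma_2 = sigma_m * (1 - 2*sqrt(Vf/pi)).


factor = 1 - 2*sqrt(0.64/pi) = 0.0973
sigma_2 = 98 * 0.0973 = 9.54 MPa

9.54 MPa


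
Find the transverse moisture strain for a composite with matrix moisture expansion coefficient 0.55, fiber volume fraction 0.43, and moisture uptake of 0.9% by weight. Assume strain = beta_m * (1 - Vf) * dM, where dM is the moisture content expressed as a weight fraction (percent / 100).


dM = 0.9/100 = 0.009
strain = beta_m * (1-Vf) * dM = 0.55 * 0.57 * 0.009 = 0.0028215

0.0028215


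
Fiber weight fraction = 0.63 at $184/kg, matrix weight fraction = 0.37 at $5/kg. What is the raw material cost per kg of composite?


Cost = cost_f*Wf + cost_m*Wm = 184*0.63 + 5*0.37 = $117.77/kg

$117.77/kg


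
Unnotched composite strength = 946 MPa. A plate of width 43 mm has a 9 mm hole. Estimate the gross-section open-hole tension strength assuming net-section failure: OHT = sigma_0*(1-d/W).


OHT = sigma_0*(1-d/W) = 946*(1-9/43) = 748.0 MPa

748.0 MPa


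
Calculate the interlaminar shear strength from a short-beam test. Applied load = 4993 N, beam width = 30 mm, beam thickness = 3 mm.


ILSS = 3F/(4bh) = 3*4993/(4*30*3) = 41.61 MPa

41.61 MPa


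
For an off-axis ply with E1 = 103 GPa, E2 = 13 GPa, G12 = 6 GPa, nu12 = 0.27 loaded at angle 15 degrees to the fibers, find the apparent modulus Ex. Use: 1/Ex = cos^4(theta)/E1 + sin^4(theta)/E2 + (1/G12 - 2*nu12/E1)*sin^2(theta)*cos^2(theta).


cos^4(15) = 0.870513, sin^4(15) = 0.004487, sin^2(15)*cos^2(15) = 0.0625
1/G12 - 2*nu12/E1 = 1/6 - 2*0.27/103 = 0.161424 GPa^-1
1/Ex = 0.870513/103 + 0.004487/13 + 0.161424*0.0625 = 0.0188858 GPa^-1
Ex = 52.95 GPa

52.95 GPa


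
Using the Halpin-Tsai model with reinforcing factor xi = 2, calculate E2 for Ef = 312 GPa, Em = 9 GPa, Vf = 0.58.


eta = (Ef/Em - 1)/(Ef/Em + xi) = (34.6667 - 1)/(34.6667 + 2) = 0.9182
E2 = Em*(1+xi*eta*Vf)/(1-eta*Vf) = 39.76 GPa

39.76 GPa


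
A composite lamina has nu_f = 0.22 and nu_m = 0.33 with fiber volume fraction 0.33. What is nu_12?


nu_12 = nu_f*Vf + nu_m*(1-Vf) = 0.22*0.33 + 0.33*0.67 = 0.2937

0.2937


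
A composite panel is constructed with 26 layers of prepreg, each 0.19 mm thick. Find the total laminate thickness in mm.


h = n * t_ply = 26 * 0.19 = 4.94 mm

4.94 mm


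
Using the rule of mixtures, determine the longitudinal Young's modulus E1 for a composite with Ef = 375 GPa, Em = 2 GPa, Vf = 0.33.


E1 = Ef*Vf + Em*(1-Vf) = 375*0.33 + 2*0.67 = 125.09 GPa

125.09 GPa


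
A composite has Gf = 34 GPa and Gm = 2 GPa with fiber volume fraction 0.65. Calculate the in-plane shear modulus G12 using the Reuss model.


1/G12 = Vf/Gf + (1-Vf)/Gm = 0.65/34 + 0.35/2
G12 = 5.15 GPa

5.15 GPa


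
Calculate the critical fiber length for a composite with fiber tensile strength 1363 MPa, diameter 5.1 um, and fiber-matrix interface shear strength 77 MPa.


Lc = sigma_f * d / (2 * tau_i) = 1363 * 5.1 / (2 * 77) = 45.1 um

45.1 um


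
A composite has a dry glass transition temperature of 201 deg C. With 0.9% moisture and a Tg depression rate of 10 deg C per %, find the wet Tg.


Tg_wet = Tg_dry - k*moisture = 201 - 10*0.9 = 192.0 deg C

192.0 deg C


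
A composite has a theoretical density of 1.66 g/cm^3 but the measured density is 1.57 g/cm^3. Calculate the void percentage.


Void% = (rho_theo - rho_actual)/rho_theo * 100 = (1.66 - 1.57)/1.66 * 100 = 5.42%

5.42%


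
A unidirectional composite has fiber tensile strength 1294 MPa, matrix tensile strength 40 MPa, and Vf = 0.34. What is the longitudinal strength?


sigma_1 = sigma_f*Vf + sigma_m*(1-Vf) = 1294*0.34 + 40*0.66 = 466.4 MPa

466.4 MPa


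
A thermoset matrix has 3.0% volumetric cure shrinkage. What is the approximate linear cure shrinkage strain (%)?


Linear shrinkage ≈ vol_shrink/3 = 3.0/3 = 1.0%

1.0%


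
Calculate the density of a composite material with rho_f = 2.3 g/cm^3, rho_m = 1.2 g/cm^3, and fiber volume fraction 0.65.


rho_c = rho_f*Vf + rho_m*(1-Vf) = 2.3*0.65 + 1.2*0.35 = 1.915 g/cm^3

1.915 g/cm^3


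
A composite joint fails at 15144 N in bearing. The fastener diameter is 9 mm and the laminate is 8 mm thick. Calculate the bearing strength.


sigma_br = F/(d*h) = 15144/(9*8) = 210.3 MPa

210.3 MPa


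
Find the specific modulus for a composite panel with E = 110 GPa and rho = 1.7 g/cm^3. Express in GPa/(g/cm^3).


Specific stiffness = E/rho = 110/1.7 = 64.7 GPa/(g/cm^3)

64.7 GPa/(g/cm^3)


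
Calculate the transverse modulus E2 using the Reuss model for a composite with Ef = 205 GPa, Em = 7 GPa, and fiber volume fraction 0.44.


1/E2 = Vf/Ef + (1-Vf)/Em = 0.44/205 + 0.56/7
E2 = 12.17 GPa

12.17 GPa


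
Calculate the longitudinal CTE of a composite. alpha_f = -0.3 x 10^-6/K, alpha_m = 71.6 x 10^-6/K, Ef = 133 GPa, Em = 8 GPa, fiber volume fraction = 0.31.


E1 = Ef*Vf + Em*(1-Vf) = 46.75
alpha_1 = (alpha_f*Ef*Vf + alpha_m*Em*(1-Vf))/E1 = 8.19 x 10^-6/K

8.19 x 10^-6/K


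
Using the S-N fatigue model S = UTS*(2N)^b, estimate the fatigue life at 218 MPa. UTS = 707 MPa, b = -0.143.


N = 0.5 * (S/UTS)^(1/b) = 0.5 * (218/707)^(1/-0.143) = 1871.2735 cycles

1871.2735 cycles


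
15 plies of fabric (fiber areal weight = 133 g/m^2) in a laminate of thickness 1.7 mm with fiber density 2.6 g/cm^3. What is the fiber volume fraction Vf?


Vf = n * FAW / (rho_f * h * 1000) = 15 * 133 / (2.6 * 1.7 * 1000) = 0.4514

0.4514


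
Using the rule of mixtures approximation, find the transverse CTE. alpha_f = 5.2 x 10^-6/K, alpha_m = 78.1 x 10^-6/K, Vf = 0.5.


alpha_2 = alpha_f*Vf + alpha_m*(1-Vf) = 5.2*0.5 + 78.1*0.5 = 41.7 x 10^-6/K

41.7 x 10^-6/K


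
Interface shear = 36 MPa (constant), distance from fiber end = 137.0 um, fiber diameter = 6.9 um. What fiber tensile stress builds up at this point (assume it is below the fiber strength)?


Force balance: sigma_f * (pi*d^2/4) = tau * (pi*d) * x  ->  sigma_f = 4 * tau * x / d
sigma_f = 4 * 36 * 137.0 / 6.9 = 2859.1 MPa

2859.1 MPa


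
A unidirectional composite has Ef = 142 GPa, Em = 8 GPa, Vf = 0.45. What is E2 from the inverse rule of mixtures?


1/E2 = Vf/Ef + (1-Vf)/Em = 0.45/142 + 0.55/8
E2 = 13.9 GPa

13.9 GPa


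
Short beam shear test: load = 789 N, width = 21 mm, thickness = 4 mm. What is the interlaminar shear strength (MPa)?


ILSS = 3F/(4bh) = 3*789/(4*21*4) = 7.04 MPa

7.04 MPa


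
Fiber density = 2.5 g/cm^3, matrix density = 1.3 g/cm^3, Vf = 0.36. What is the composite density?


rho_c = rho_f*Vf + rho_m*(1-Vf) = 2.5*0.36 + 1.3*0.64 = 1.732 g/cm^3

1.732 g/cm^3


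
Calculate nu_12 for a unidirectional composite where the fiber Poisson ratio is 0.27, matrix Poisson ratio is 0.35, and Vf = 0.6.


nu_12 = nu_f*Vf + nu_m*(1-Vf) = 0.27*0.6 + 0.35*0.4 = 0.302

0.302


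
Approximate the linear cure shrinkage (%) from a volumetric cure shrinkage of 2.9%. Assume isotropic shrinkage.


Linear shrinkage ≈ vol_shrink/3 = 2.9/3 = 0.967%

0.967%


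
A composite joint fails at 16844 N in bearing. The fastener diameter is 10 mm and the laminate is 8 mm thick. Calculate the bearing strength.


sigma_br = F/(d*h) = 16844/(10*8) = 210.6 MPa

210.6 MPa


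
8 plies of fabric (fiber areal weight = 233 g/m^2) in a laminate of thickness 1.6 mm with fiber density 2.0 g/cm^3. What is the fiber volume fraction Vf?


Vf = n * FAW / (rho_f * h * 1000) = 8 * 233 / (2.0 * 1.6 * 1000) = 0.5825

0.5825


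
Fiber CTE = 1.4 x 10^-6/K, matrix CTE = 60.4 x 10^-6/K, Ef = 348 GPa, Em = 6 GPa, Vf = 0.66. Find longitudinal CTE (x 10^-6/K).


E1 = Ef*Vf + Em*(1-Vf) = 231.72
alpha_1 = (alpha_f*Ef*Vf + alpha_m*Em*(1-Vf))/E1 = 1.92 x 10^-6/K

1.92 x 10^-6/K


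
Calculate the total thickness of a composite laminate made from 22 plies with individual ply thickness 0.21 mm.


h = n * t_ply = 22 * 0.21 = 4.62 mm

4.62 mm


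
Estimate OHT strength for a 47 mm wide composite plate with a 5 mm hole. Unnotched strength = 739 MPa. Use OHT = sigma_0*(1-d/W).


OHT = sigma_0*(1-d/W) = 739*(1-5/47) = 660.4 MPa

660.4 MPa


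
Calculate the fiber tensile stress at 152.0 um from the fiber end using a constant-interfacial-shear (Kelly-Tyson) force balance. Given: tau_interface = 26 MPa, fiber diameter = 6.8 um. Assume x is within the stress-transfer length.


Force balance: sigma_f * (pi*d^2/4) = tau * (pi*d) * x  ->  sigma_f = 4 * tau * x / d
sigma_f = 4 * 26 * 152.0 / 6.8 = 2324.7 MPa

2324.7 MPa


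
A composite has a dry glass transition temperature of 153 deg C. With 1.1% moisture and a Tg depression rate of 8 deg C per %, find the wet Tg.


Tg_wet = Tg_dry - k*moisture = 153 - 8*1.1 = 144.2 deg C

144.2 deg C


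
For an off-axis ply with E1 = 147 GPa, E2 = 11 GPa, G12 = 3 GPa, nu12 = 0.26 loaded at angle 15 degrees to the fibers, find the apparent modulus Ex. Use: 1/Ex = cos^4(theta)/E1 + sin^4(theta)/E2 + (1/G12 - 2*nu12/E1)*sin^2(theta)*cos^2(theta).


cos^4(15) = 0.870513, sin^4(15) = 0.004487, sin^2(15)*cos^2(15) = 0.0625
1/G12 - 2*nu12/E1 = 1/3 - 2*0.26/147 = 0.329796 GPa^-1
1/Ex = 0.870513/147 + 0.004487/11 + 0.329796*0.0625 = 0.026942 GPa^-1
Ex = 37.12 GPa

37.12 GPa


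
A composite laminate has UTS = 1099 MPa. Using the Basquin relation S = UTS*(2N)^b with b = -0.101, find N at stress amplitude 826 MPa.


N = 0.5 * (S/UTS)^(1/b) = 0.5 * (826/1099)^(1/-0.101) = 8.4502 cycles

8.4502 cycles


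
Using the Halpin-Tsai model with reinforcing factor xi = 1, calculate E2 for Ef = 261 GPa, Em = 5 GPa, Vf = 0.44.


eta = (Ef/Em - 1)/(Ef/Em + xi) = (52.2 - 1)/(52.2 + 1) = 0.9624
E2 = Em*(1+xi*eta*Vf)/(1-eta*Vf) = 12.34 GPa

12.34 GPa


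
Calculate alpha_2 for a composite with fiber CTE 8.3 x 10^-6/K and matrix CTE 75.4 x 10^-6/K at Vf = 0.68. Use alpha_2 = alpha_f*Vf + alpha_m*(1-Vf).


alpha_2 = alpha_f*Vf + alpha_m*(1-Vf) = 8.3*0.68 + 75.4*0.32 = 29.8 x 10^-6/K

29.8 x 10^-6/K


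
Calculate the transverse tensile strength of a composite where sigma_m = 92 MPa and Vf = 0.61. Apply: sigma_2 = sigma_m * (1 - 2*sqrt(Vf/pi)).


factor = 1 - 2*sqrt(0.61/pi) = 0.1187
sigma_2 = 92 * 0.1187 = 10.92 MPa

10.92 MPa


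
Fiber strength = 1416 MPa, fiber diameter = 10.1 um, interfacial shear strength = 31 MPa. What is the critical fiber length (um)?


Lc = sigma_f * d / (2 * tau_i) = 1416 * 10.1 / (2 * 31) = 230.7 um

230.7 um


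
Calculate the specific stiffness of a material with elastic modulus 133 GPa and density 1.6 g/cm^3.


Specific stiffness = E/rho = 133/1.6 = 83.1 GPa/(g/cm^3)

83.1 GPa/(g/cm^3)


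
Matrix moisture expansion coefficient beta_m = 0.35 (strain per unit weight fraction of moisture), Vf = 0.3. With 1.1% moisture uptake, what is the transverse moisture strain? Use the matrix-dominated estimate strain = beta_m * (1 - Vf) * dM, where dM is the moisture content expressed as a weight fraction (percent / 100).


dM = 1.1/100 = 0.011
strain = beta_m * (1-Vf) * dM = 0.35 * 0.7 * 0.011 = 0.002695

0.002695


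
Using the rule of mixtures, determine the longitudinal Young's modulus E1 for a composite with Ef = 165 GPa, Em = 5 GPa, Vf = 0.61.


E1 = Ef*Vf + Em*(1-Vf) = 165*0.61 + 5*0.39 = 102.6 GPa

102.6 GPa


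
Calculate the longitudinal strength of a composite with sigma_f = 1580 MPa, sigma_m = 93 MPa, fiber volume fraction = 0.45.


sigma_1 = sigma_f*Vf + sigma_m*(1-Vf) = 1580*0.45 + 93*0.55 = 762.2 MPa

762.2 MPa


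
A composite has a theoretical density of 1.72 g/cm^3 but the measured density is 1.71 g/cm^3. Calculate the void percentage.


Void% = (rho_theo - rho_actual)/rho_theo * 100 = (1.72 - 1.71)/1.72 * 100 = 0.58%

0.58%


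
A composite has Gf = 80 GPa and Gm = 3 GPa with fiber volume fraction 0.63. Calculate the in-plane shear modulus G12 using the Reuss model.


1/G12 = Vf/Gf + (1-Vf)/Gm = 0.63/80 + 0.37/3
G12 = 7.62 GPa

7.62 GPa


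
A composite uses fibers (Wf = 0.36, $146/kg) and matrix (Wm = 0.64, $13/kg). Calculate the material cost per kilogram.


Cost = cost_f*Wf + cost_m*Wm = 146*0.36 + 13*0.64 = $60.88/kg

$60.88/kg


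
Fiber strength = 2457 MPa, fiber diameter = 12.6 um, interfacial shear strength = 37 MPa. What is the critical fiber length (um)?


Lc = sigma_f * d / (2 * tau_i) = 2457 * 12.6 / (2 * 37) = 418.4 um

418.4 um


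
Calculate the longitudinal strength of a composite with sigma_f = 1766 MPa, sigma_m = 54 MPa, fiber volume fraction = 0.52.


sigma_1 = sigma_f*Vf + sigma_m*(1-Vf) = 1766*0.52 + 54*0.48 = 944.2 MPa

944.2 MPa


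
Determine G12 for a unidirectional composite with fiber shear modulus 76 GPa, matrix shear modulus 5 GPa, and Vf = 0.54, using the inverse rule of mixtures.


1/G12 = Vf/Gf + (1-Vf)/Gm = 0.54/76 + 0.46/5
G12 = 10.09 GPa

10.09 GPa


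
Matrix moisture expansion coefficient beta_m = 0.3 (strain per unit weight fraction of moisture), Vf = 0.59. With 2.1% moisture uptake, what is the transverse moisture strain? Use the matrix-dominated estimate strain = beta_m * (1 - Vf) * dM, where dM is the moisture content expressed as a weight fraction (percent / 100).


dM = 2.1/100 = 0.021
strain = beta_m * (1-Vf) * dM = 0.3 * 0.41 * 0.021 = 0.002583

0.002583


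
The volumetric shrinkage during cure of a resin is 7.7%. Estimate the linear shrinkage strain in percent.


Linear shrinkage ≈ vol_shrink/3 = 7.7/3 = 2.567%

2.567%


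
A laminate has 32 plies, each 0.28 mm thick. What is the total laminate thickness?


h = n * t_ply = 32 * 0.28 = 8.96 mm

8.96 mm


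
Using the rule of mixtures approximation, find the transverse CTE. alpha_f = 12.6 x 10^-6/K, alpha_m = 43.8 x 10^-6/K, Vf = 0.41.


alpha_2 = alpha_f*Vf + alpha_m*(1-Vf) = 12.6*0.41 + 43.8*0.59 = 31.0 x 10^-6/K

31.0 x 10^-6/K


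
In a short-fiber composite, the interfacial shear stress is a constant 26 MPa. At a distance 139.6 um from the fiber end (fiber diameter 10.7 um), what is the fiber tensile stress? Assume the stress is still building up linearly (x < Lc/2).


Force balance: sigma_f * (pi*d^2/4) = tau * (pi*d) * x  ->  sigma_f = 4 * tau * x / d
sigma_f = 4 * 26 * 139.6 / 10.7 = 1356.9 MPa

1356.9 MPa


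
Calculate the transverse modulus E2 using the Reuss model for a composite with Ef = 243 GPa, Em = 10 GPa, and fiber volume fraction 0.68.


1/E2 = Vf/Ef + (1-Vf)/Em = 0.68/243 + 0.32/10
E2 = 28.74 GPa

28.74 GPa


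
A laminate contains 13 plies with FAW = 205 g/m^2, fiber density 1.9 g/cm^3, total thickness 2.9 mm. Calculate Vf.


Vf = n * FAW / (rho_f * h * 1000) = 13 * 205 / (1.9 * 2.9 * 1000) = 0.4837

0.4837


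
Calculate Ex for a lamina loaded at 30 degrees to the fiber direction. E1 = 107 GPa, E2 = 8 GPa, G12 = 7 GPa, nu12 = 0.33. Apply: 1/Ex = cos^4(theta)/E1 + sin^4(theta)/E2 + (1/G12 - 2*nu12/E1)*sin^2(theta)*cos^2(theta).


cos^4(30) = 0.5625, sin^4(30) = 0.0625, sin^2(30)*cos^2(30) = 0.1875
1/G12 - 2*nu12/E1 = 1/7 - 2*0.33/107 = 0.136689 GPa^-1
1/Ex = 0.5625/107 + 0.0625/8 + 0.136689*0.1875 = 0.0386987 GPa^-1
Ex = 25.84 GPa

25.84 GPa


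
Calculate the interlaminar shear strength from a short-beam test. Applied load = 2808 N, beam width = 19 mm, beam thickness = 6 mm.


ILSS = 3F/(4bh) = 3*2808/(4*19*6) = 18.47 MPa

18.47 MPa


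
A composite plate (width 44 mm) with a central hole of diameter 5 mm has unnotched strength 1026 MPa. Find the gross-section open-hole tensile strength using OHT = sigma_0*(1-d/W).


OHT = sigma_0*(1-d/W) = 1026*(1-5/44) = 909.4 MPa

909.4 MPa


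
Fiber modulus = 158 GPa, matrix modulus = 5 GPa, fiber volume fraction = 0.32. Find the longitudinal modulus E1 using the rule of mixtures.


E1 = Ef*Vf + Em*(1-Vf) = 158*0.32 + 5*0.68 = 53.96 GPa

53.96 GPa


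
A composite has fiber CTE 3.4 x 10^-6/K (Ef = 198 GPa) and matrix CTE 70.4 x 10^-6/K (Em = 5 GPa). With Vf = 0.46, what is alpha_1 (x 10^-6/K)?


E1 = Ef*Vf + Em*(1-Vf) = 93.78
alpha_1 = (alpha_f*Ef*Vf + alpha_m*Em*(1-Vf))/E1 = 5.33 x 10^-6/K

5.33 x 10^-6/K


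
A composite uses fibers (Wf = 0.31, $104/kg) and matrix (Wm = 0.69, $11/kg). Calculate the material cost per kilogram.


Cost = cost_f*Wf + cost_m*Wm = 104*0.31 + 11*0.69 = $39.83/kg

$39.83/kg


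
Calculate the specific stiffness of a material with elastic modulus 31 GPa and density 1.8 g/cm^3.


Specific stiffness = E/rho = 31/1.8 = 17.2 GPa/(g/cm^3)

17.2 GPa/(g/cm^3)


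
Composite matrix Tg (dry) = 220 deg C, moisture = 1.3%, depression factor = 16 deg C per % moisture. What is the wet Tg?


Tg_wet = Tg_dry - k*moisture = 220 - 16*1.3 = 199.2 deg C

199.2 deg C


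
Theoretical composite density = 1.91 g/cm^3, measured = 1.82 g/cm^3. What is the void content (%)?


Void% = (rho_theo - rho_actual)/rho_theo * 100 = (1.91 - 1.82)/1.91 * 100 = 4.71%

4.71%


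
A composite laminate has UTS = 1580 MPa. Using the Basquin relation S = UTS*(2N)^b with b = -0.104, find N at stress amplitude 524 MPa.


N = 0.5 * (S/UTS)^(1/b) = 0.5 * (524/1580)^(1/-0.104) = 20317.5776 cycles

20317.5776 cycles


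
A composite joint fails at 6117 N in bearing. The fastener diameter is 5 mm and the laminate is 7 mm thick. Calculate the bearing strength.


sigma_br = F/(d*h) = 6117/(5*7) = 174.8 MPa

174.8 MPa


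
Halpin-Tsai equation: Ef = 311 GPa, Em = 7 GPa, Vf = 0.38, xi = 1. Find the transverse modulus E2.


eta = (Ef/Em - 1)/(Ef/Em + xi) = (44.4286 - 1)/(44.4286 + 1) = 0.956
E2 = Em*(1+xi*eta*Vf)/(1-eta*Vf) = 14.99 GPa

14.99 GPa


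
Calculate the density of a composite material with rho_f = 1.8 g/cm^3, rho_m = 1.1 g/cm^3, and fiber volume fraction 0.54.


rho_c = rho_f*Vf + rho_m*(1-Vf) = 1.8*0.54 + 1.1*0.46 = 1.478 g/cm^3

1.478 g/cm^3


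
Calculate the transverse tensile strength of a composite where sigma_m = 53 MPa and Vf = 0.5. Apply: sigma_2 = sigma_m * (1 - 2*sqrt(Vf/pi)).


factor = 1 - 2*sqrt(0.5/pi) = 0.2021
sigma_2 = 53 * 0.2021 = 10.71 MPa

10.71 MPa


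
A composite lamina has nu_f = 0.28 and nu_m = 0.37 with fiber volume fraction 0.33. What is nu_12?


nu_12 = nu_f*Vf + nu_m*(1-Vf) = 0.28*0.33 + 0.37*0.67 = 0.3403

0.3403


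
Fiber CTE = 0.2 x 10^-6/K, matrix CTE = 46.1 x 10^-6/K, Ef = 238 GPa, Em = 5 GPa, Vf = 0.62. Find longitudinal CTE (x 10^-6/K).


E1 = Ef*Vf + Em*(1-Vf) = 149.46
alpha_1 = (alpha_f*Ef*Vf + alpha_m*Em*(1-Vf))/E1 = 0.78 x 10^-6/K

0.78 x 10^-6/K


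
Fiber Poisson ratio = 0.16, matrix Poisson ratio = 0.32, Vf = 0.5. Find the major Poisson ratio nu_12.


nu_12 = nu_f*Vf + nu_m*(1-Vf) = 0.16*0.5 + 0.32*0.5 = 0.24

0.24


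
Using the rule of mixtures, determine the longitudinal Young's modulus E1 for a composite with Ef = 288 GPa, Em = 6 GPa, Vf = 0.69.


E1 = Ef*Vf + Em*(1-Vf) = 288*0.69 + 6*0.31 = 200.58 GPa

200.58 GPa


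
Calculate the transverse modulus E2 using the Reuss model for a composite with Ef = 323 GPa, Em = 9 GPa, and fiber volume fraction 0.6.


1/E2 = Vf/Ef + (1-Vf)/Em = 0.6/323 + 0.4/9
E2 = 21.6 GPa

21.6 GPa


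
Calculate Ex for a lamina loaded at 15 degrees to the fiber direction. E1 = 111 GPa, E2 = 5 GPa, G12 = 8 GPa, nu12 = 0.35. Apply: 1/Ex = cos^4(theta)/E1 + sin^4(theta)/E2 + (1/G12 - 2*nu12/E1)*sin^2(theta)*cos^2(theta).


cos^4(15) = 0.870513, sin^4(15) = 0.004487, sin^2(15)*cos^2(15) = 0.0625
1/G12 - 2*nu12/E1 = 1/8 - 2*0.35/111 = 0.118694 GPa^-1
1/Ex = 0.870513/111 + 0.004487/5 + 0.118694*0.0625 = 0.0161583 GPa^-1
Ex = 61.89 GPa

61.89 GPa


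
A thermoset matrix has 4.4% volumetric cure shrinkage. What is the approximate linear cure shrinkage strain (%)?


Linear shrinkage ≈ vol_shrink/3 = 4.4/3 = 1.467%

1.467%


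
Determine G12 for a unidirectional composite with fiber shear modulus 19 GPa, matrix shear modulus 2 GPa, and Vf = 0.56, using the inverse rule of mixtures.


1/G12 = Vf/Gf + (1-Vf)/Gm = 0.56/19 + 0.44/2
G12 = 4.01 GPa

4.01 GPa


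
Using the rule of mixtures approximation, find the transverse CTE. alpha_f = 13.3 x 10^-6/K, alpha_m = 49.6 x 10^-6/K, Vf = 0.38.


alpha_2 = alpha_f*Vf + alpha_m*(1-Vf) = 13.3*0.38 + 49.6*0.62 = 35.8 x 10^-6/K

35.8 x 10^-6/K


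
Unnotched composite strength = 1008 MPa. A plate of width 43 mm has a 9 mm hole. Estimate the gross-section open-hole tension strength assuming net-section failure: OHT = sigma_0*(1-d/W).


OHT = sigma_0*(1-d/W) = 1008*(1-9/43) = 797.0 MPa

797.0 MPa


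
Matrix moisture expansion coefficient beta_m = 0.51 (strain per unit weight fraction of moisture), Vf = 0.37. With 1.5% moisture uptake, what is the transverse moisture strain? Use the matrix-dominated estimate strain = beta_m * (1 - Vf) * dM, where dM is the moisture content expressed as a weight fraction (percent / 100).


dM = 1.5/100 = 0.015
strain = beta_m * (1-Vf) * dM = 0.51 * 0.63 * 0.015 = 0.0048195

0.0048195


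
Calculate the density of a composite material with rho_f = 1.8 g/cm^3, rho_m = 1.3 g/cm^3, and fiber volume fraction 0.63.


rho_c = rho_f*Vf + rho_m*(1-Vf) = 1.8*0.63 + 1.3*0.37 = 1.615 g/cm^3

1.615 g/cm^3


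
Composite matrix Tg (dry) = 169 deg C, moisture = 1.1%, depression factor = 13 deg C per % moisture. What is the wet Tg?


Tg_wet = Tg_dry - k*moisture = 169 - 13*1.1 = 154.7 deg C

154.7 deg C


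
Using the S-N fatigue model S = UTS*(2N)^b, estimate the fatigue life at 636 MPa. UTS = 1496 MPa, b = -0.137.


N = 0.5 * (S/UTS)^(1/b) = 0.5 * (636/1496)^(1/-0.137) = 257.3135 cycles

257.3135 cycles


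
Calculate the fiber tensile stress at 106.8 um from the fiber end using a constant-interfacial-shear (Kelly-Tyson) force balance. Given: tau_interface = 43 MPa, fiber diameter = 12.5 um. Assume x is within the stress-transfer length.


Force balance: sigma_f * (pi*d^2/4) = tau * (pi*d) * x  ->  sigma_f = 4 * tau * x / d
sigma_f = 4 * 43 * 106.8 / 12.5 = 1469.6 MPa

1469.6 MPa


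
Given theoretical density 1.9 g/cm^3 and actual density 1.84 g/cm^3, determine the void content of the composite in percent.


Void% = (rho_theo - rho_actual)/rho_theo * 100 = (1.9 - 1.84)/1.9 * 100 = 3.16%

3.16%


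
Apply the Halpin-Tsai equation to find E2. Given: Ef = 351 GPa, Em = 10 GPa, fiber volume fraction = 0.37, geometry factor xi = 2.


eta = (Ef/Em - 1)/(Ef/Em + xi) = (35.1 - 1)/(35.1 + 2) = 0.9191
E2 = Em*(1+xi*eta*Vf)/(1-eta*Vf) = 25.46 GPa

25.46 GPa


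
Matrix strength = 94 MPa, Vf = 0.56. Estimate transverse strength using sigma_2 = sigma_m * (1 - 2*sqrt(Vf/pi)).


factor = 1 - 2*sqrt(0.56/pi) = 0.1556
sigma_2 = 94 * 0.1556 = 14.63 MPa

14.63 MPa


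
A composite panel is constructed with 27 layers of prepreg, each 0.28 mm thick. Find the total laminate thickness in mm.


h = n * t_ply = 27 * 0.28 = 7.56 mm

7.56 mm


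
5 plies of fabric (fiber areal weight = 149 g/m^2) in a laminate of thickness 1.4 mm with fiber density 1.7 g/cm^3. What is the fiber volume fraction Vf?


Vf = n * FAW / (rho_f * h * 1000) = 5 * 149 / (1.7 * 1.4 * 1000) = 0.313

0.313


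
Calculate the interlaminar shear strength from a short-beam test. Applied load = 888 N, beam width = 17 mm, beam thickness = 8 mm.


ILSS = 3F/(4bh) = 3*888/(4*17*8) = 4.9 MPa

4.9 MPa


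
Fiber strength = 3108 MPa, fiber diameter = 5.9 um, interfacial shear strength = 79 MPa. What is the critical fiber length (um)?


Lc = sigma_f * d / (2 * tau_i) = 3108 * 5.9 / (2 * 79) = 116.1 um

116.1 um


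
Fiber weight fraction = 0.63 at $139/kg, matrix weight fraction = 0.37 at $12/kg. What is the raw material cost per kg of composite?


Cost = cost_f*Wf + cost_m*Wm = 139*0.63 + 12*0.37 = $92.01/kg

$92.01/kg


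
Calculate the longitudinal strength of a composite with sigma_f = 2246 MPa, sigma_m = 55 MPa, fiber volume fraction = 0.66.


sigma_1 = sigma_f*Vf + sigma_m*(1-Vf) = 2246*0.66 + 55*0.34 = 1501.1 MPa

1501.1 MPa


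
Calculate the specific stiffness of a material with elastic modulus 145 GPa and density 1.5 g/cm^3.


Specific stiffness = E/rho = 145/1.5 = 96.7 GPa/(g/cm^3)

96.7 GPa/(g/cm^3)


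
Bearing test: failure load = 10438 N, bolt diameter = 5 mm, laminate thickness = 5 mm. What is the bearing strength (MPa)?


sigma_br = F/(d*h) = 10438/(5*5) = 417.5 MPa

417.5 MPa


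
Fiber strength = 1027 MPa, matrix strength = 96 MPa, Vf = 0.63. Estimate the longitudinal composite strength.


sigma_1 = sigma_f*Vf + sigma_m*(1-Vf) = 1027*0.63 + 96*0.37 = 682.5 MPa

682.5 MPa


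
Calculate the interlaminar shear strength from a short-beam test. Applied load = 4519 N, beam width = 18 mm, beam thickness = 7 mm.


ILSS = 3F/(4bh) = 3*4519/(4*18*7) = 26.9 MPa

26.9 MPa


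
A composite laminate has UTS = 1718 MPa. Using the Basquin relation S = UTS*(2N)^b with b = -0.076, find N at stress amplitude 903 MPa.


N = 0.5 * (S/UTS)^(1/b) = 0.5 * (903/1718)^(1/-0.076) = 2368.2956 cycles

2368.2956 cycles


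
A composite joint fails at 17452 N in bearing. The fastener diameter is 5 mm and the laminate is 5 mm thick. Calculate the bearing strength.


sigma_br = F/(d*h) = 17452/(5*5) = 698.1 MPa

698.1 MPa


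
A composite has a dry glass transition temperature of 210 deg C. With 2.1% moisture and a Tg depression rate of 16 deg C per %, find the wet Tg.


Tg_wet = Tg_dry - k*moisture = 210 - 16*2.1 = 176.4 deg C

176.4 deg C


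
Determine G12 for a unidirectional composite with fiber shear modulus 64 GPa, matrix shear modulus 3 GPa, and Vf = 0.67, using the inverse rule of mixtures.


1/G12 = Vf/Gf + (1-Vf)/Gm = 0.67/64 + 0.33/3
G12 = 8.3 GPa

8.3 GPa


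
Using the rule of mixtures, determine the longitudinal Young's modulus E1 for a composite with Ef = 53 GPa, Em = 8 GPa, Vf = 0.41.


E1 = Ef*Vf + Em*(1-Vf) = 53*0.41 + 8*0.59 = 26.45 GPa

26.45 GPa


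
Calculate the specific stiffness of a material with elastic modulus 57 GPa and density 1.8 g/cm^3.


Specific stiffness = E/rho = 57/1.8 = 31.7 GPa/(g/cm^3)

31.7 GPa/(g/cm^3)


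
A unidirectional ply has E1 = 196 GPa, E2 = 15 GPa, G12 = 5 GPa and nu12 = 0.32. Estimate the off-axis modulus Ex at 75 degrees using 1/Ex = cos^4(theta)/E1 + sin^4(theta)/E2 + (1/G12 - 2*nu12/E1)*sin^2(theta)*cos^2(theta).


cos^4(75) = 0.004487, sin^4(75) = 0.870513, sin^2(75)*cos^2(75) = 0.0625
1/G12 - 2*nu12/E1 = 1/5 - 2*0.32/196 = 0.196735 GPa^-1
1/Ex = 0.004487/196 + 0.870513/15 + 0.196735*0.0625 = 0.070353 GPa^-1
Ex = 14.21 GPa

14.21 GPa


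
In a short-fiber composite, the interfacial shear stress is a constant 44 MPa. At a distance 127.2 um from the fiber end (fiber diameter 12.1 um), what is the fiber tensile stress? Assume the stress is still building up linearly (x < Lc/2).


Force balance: sigma_f * (pi*d^2/4) = tau * (pi*d) * x  ->  sigma_f = 4 * tau * x / d
sigma_f = 4 * 44 * 127.2 / 12.1 = 1850.2 MPa

1850.2 MPa


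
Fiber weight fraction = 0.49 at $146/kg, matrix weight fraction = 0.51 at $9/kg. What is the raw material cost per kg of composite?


Cost = cost_f*Wf + cost_m*Wm = 146*0.49 + 9*0.51 = $76.13/kg

$76.13/kg


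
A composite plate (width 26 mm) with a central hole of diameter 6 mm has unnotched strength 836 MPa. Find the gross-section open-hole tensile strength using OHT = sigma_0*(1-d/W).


OHT = sigma_0*(1-d/W) = 836*(1-6/26) = 643.1 MPa

643.1 MPa


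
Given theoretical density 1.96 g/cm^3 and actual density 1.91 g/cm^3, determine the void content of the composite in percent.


Void% = (rho_theo - rho_actual)/rho_theo * 100 = (1.96 - 1.91)/1.96 * 100 = 2.55%

2.55%


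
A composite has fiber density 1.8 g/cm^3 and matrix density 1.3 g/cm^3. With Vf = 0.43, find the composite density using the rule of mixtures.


rho_c = rho_f*Vf + rho_m*(1-Vf) = 1.8*0.43 + 1.3*0.57 = 1.515 g/cm^3

1.515 g/cm^3


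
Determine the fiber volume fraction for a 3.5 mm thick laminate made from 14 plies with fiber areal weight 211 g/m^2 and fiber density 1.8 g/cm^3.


Vf = n * FAW / (rho_f * h * 1000) = 14 * 211 / (1.8 * 3.5 * 1000) = 0.4689

0.4689


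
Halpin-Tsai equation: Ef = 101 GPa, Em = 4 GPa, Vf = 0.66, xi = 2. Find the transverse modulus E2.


eta = (Ef/Em - 1)/(Ef/Em + xi) = (25.25 - 1)/(25.25 + 2) = 0.8899
E2 = Em*(1+xi*eta*Vf)/(1-eta*Vf) = 21.08 GPa

21.08 GPa


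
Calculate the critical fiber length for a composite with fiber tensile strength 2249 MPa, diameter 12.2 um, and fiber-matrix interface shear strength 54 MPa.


Lc = sigma_f * d / (2 * tau_i) = 2249 * 12.2 / (2 * 54) = 254.1 um

254.1 um


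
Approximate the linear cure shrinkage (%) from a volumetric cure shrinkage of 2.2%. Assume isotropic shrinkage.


Linear shrinkage ≈ vol_shrink/3 = 2.2/3 = 0.733%

0.733%


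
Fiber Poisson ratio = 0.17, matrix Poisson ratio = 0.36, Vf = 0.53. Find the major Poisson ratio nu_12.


nu_12 = nu_f*Vf + nu_m*(1-Vf) = 0.17*0.53 + 0.36*0.47 = 0.2593

0.2593


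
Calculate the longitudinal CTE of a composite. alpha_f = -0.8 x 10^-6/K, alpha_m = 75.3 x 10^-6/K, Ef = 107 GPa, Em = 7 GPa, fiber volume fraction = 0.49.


E1 = Ef*Vf + Em*(1-Vf) = 56.0
alpha_1 = (alpha_f*Ef*Vf + alpha_m*Em*(1-Vf))/E1 = 4.05 x 10^-6/K

4.05 x 10^-6/K
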